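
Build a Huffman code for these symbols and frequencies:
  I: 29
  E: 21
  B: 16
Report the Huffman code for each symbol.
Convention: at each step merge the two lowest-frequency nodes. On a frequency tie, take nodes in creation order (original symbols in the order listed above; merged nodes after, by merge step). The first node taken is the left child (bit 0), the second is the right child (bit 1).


Huffman tree construction:
Step 1: Merge B(16) + E(21) = 37
Step 2: Merge I(29) + (B+E)(37) = 66
Read each symbol's code off the tree from the root (left child = 0, right child = 1).

Codes:
  I: 0 (length 1)
  E: 11 (length 2)
  B: 10 (length 2)
Average code length: 103/66 = 1.5606 bits/symbol


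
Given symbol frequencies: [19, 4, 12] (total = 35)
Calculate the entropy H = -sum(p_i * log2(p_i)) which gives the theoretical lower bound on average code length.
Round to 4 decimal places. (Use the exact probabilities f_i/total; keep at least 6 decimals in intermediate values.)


Per-symbol terms -p_i * log2(p_i) with p_i = f_i/35:
  p = 19/35 = 0.542857: log2(p) = -0.881356, -p*log2(p) = 0.478450
  p = 4/35 = 0.114286: log2(p) = -3.129283, -p*log2(p) = 0.357632
  p = 12/35 = 0.342857: log2(p) = -1.544321, -p*log2(p) = 0.529481
H = 0.478450 + 0.357632 + 0.529481 = 1.365563

H = 1.3656 bits/symbol


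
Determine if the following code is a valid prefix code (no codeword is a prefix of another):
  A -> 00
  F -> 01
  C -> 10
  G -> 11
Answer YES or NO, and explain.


Checking each pair (does one codeword prefix another?):
  A='00' vs F='01': no prefix
  A='00' vs C='10': no prefix
  A='00' vs G='11': no prefix
  F='01' vs A='00': no prefix
  F='01' vs C='10': no prefix
  F='01' vs G='11': no prefix
  C='10' vs A='00': no prefix
  C='10' vs F='01': no prefix
  C='10' vs G='11': no prefix
  G='11' vs A='00': no prefix
  G='11' vs F='01': no prefix
  G='11' vs C='10': no prefix
No violation found over all pairs.

YES -- this is a valid prefix code. No codeword is a prefix of any other codeword.


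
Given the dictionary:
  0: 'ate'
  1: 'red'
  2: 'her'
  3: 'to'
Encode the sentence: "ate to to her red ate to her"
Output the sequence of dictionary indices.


Look up each word in the dictionary:
  'ate' -> 0
  'to' -> 3
  'to' -> 3
  'her' -> 2
  'red' -> 1
  'ate' -> 0
  'to' -> 3
  'her' -> 2

Encoded: [0, 3, 3, 2, 1, 0, 3, 2]


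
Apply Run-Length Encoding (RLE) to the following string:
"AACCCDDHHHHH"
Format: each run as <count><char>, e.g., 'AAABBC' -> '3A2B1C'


Scanning runs left to right:
  i=0: run of 'A' x 2 -> '2A'
  i=2: run of 'C' x 3 -> '3C'
  i=5: run of 'D' x 2 -> '2D'
  i=7: run of 'H' x 5 -> '5H'

RLE = 2A3C2D5H


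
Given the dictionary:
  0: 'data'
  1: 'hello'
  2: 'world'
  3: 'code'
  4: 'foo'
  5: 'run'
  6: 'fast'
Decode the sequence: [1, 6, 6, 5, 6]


Look up each index in the dictionary:
  1 -> 'hello'
  6 -> 'fast'
  6 -> 'fast'
  5 -> 'run'
  6 -> 'fast'

Decoded: "hello fast fast run fast"


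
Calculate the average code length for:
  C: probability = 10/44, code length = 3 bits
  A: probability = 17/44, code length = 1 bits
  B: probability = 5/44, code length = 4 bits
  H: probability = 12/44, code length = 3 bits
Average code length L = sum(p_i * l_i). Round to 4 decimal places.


Weighted contributions p_i * l_i:
  C: (10/44) * 3 = 30/44
  A: (17/44) * 1 = 17/44
  B: (5/44) * 4 = 20/44
  H: (12/44) * 3 = 36/44
Sum = (30 + 17 + 20 + 36)/44 = 103/44

L = 103/44 = 2.3409 bits/symbol


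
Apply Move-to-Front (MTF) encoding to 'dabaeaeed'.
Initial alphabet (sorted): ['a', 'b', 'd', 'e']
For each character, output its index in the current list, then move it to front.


MTF encoding:
'd': index 2 in ['a', 'b', 'd', 'e'] -> ['d', 'a', 'b', 'e']
'a': index 1 in ['d', 'a', 'b', 'e'] -> ['a', 'd', 'b', 'e']
'b': index 2 in ['a', 'd', 'b', 'e'] -> ['b', 'a', 'd', 'e']
'a': index 1 in ['b', 'a', 'd', 'e'] -> ['a', 'b', 'd', 'e']
'e': index 3 in ['a', 'b', 'd', 'e'] -> ['e', 'a', 'b', 'd']
'a': index 1 in ['e', 'a', 'b', 'd'] -> ['a', 'e', 'b', 'd']
'e': index 1 in ['a', 'e', 'b', 'd'] -> ['e', 'a', 'b', 'd']
'e': index 0 in ['e', 'a', 'b', 'd'] -> ['e', 'a', 'b', 'd']
'd': index 3 in ['e', 'a', 'b', 'd'] -> ['d', 'e', 'a', 'b']


Output: [2, 1, 2, 1, 3, 1, 1, 0, 3]


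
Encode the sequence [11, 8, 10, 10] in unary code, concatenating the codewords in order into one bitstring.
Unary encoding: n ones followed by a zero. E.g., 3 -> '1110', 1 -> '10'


Encode each number as n ones followed by a terminating 0:
  11 -> 111111111110 (12 bits)
  8 -> 111111110 (9 bits)
  10 -> 11111111110 (11 bits)
  10 -> 11111111110 (11 bits)
Total length = 12 + 9 + 11 + 11 = 43 bits.

Unary([11, 8, 10, 10]) = 1111111111101111111101111111111011111111110 (43 bits)


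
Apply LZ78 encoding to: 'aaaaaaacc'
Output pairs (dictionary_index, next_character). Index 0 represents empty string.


LZ78 encoding steps:
Dictionary: {0: ''}
Step 1: w='' (idx 0), next='a' -> output (0, 'a'), add 'a' as idx 1
Step 2: w='a' (idx 1), next='a' -> output (1, 'a'), add 'aa' as idx 2
Step 3: w='aa' (idx 2), next='a' -> output (2, 'a'), add 'aaa' as idx 3
Step 4: w='a' (idx 1), next='c' -> output (1, 'c'), add 'ac' as idx 4
Step 5: w='' (idx 0), next='c' -> output (0, 'c'), add 'c' as idx 5


Encoded: [(0, 'a'), (1, 'a'), (2, 'a'), (1, 'c'), (0, 'c')]


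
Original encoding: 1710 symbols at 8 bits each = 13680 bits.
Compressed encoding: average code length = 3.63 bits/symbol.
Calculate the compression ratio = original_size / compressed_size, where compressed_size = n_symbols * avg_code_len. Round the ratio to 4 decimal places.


original_size = n_symbols * orig_bits = 1710 * 8 = 13680 bits
compressed_size = n_symbols * avg_code_len = 1710 * 3.63 = 6207.3 bits
ratio = original_size / compressed_size = 13680 / 6207.3 = 2.2039

Compression ratio = 2.2039


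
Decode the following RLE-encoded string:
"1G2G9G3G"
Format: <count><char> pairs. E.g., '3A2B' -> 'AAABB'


Expanding each <count><char> pair:
  1G -> 'G'
  2G -> 'GG'
  9G -> 'GGGGGGGGG'
  3G -> 'GGG'

Decoded = GGGGGGGGGGGGGGG


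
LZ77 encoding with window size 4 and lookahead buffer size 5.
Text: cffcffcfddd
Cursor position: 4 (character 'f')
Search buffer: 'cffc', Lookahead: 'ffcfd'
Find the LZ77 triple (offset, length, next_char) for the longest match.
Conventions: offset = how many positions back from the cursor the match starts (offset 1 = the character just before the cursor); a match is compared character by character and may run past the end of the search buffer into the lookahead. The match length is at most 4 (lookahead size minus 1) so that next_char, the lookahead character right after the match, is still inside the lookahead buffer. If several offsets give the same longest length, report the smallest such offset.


Try each offset into the search buffer:
  offset=1 (pos 3, char 'c'): match length 0
  offset=2 (pos 2, char 'f'): match length 1
  offset=3 (pos 1, char 'f'): match length 4
  offset=4 (pos 0, char 'c'): match length 0
Longest match has length 4 at offset 3.
next_char = character at position 4 + 4 = 8 -> 'd'

Best match: offset=3, length=4 (matching 'ffcf' starting at position 1)
LZ77 triple: (3, 4, 'd')


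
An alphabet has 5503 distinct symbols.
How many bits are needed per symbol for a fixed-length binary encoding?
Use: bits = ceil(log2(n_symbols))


log2(5503) = 12.426
Bracket: 2^12 = 4096 < 5503 <= 2^13 = 8192
So ceil(log2(5503)) = 13

bits = ceil(log2(5503)) = ceil(12.426) = 13 bits


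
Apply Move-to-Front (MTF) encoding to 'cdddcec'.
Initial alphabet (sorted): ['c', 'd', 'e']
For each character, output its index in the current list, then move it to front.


MTF encoding:
'c': index 0 in ['c', 'd', 'e'] -> ['c', 'd', 'e']
'd': index 1 in ['c', 'd', 'e'] -> ['d', 'c', 'e']
'd': index 0 in ['d', 'c', 'e'] -> ['d', 'c', 'e']
'd': index 0 in ['d', 'c', 'e'] -> ['d', 'c', 'e']
'c': index 1 in ['d', 'c', 'e'] -> ['c', 'd', 'e']
'e': index 2 in ['c', 'd', 'e'] -> ['e', 'c', 'd']
'c': index 1 in ['e', 'c', 'd'] -> ['c', 'e', 'd']


Output: [0, 1, 0, 0, 1, 2, 1]


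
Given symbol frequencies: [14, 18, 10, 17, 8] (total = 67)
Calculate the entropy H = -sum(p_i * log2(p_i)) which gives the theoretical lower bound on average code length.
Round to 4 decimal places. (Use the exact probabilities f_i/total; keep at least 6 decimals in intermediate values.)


Per-symbol terms -p_i * log2(p_i) with p_i = f_i/67:
  p = 14/67 = 0.208955: log2(p) = -2.258734, -p*log2(p) = 0.471974
  p = 18/67 = 0.268657: log2(p) = -1.896164, -p*log2(p) = 0.509417
  p = 10/67 = 0.149254: log2(p) = -2.744161, -p*log2(p) = 0.409576
  p = 17/67 = 0.253731: log2(p) = -1.978626, -p*log2(p) = 0.502040
  p = 8/67 = 0.119403: log2(p) = -3.066089, -p*log2(p) = 0.366100
H = 0.471974 + 0.509417 + 0.409576 + 0.502040 + 0.366100 = 2.259107

H = 2.2591 bits/symbol


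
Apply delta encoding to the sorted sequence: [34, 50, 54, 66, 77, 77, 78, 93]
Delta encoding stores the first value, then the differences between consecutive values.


First value: 34
Deltas:
  50 - 34 = 16
  54 - 50 = 4
  66 - 54 = 12
  77 - 66 = 11
  77 - 77 = 0
  78 - 77 = 1
  93 - 78 = 15


Delta encoded: [34, 16, 4, 12, 11, 0, 1, 15]


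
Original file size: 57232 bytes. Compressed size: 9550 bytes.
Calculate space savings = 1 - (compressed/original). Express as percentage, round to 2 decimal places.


ratio = compressed/original = 9550/57232 = 0.166865
savings = 1 - ratio = 1 - 0.166865 = 0.833135
as a percentage: 0.833135 * 100 = 83.31%

Space savings = 1 - 9550/57232 = 83.31%


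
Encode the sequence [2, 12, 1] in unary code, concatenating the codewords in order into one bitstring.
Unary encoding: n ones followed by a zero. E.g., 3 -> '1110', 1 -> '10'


Encode each number as n ones followed by a terminating 0:
  2 -> 110 (3 bits)
  12 -> 1111111111110 (13 bits)
  1 -> 10 (2 bits)
Total length = 3 + 13 + 2 = 18 bits.

Unary([2, 12, 1]) = 110111111111111010 (18 bits)


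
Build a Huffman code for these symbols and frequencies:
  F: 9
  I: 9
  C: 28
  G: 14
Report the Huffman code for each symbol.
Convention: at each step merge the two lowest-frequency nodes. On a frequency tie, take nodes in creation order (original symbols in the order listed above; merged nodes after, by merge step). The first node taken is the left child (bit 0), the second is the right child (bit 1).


Huffman tree construction:
Step 1: Merge F(9) + I(9) = 18
Step 2: Merge G(14) + (F+I)(18) = 32
Step 3: Merge C(28) + (G+(F+I))(32) = 60
Read each symbol's code off the tree from the root (left child = 0, right child = 1).

Codes:
  F: 110 (length 3)
  I: 111 (length 3)
  C: 0 (length 1)
  G: 10 (length 2)
Average code length: 110/60 = 1.8333 bits/symbol


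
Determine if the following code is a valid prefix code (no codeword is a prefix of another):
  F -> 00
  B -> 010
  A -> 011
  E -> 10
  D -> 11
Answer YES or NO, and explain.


Checking each pair (does one codeword prefix another?):
  F='00' vs B='010': no prefix
  F='00' vs A='011': no prefix
  F='00' vs E='10': no prefix
  F='00' vs D='11': no prefix
  B='010' vs F='00': no prefix
  B='010' vs A='011': no prefix
  B='010' vs E='10': no prefix
  B='010' vs D='11': no prefix
  A='011' vs F='00': no prefix
  A='011' vs B='010': no prefix
  A='011' vs E='10': no prefix
  A='011' vs D='11': no prefix
  E='10' vs F='00': no prefix
  E='10' vs B='010': no prefix
  E='10' vs A='011': no prefix
  E='10' vs D='11': no prefix
  D='11' vs F='00': no prefix
  D='11' vs B='010': no prefix
  D='11' vs A='011': no prefix
  D='11' vs E='10': no prefix
No violation found over all pairs.

YES -- this is a valid prefix code. No codeword is a prefix of any other codeword.


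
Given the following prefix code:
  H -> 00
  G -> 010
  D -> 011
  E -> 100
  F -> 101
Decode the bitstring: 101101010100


Decoding step by step:
Bits 101 -> F
Bits 101 -> F
Bits 010 -> G
Bits 100 -> E


Decoded message: FFGE


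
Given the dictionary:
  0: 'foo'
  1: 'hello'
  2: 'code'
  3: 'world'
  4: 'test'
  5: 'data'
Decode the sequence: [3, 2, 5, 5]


Look up each index in the dictionary:
  3 -> 'world'
  2 -> 'code'
  5 -> 'data'
  5 -> 'data'

Decoded: "world code data data"


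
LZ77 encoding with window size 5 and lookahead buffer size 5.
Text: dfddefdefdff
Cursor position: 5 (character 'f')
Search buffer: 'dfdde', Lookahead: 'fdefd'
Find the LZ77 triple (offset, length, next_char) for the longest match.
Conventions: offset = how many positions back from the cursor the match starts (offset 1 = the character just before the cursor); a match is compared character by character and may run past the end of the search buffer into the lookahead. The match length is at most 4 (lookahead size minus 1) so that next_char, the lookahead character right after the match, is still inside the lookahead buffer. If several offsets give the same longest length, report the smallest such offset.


Try each offset into the search buffer:
  offset=1 (pos 4, char 'e'): match length 0
  offset=2 (pos 3, char 'd'): match length 0
  offset=3 (pos 2, char 'd'): match length 0
  offset=4 (pos 1, char 'f'): match length 2
  offset=5 (pos 0, char 'd'): match length 0
Longest match has length 2 at offset 4.
next_char = character at position 5 + 2 = 7 -> 'e'

Best match: offset=4, length=2 (matching 'fd' starting at position 1)
LZ77 triple: (4, 2, 'e')


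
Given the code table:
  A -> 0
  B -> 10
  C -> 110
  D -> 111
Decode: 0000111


Decoding:
0 -> A
0 -> A
0 -> A
0 -> A
111 -> D


Result: AAAAD


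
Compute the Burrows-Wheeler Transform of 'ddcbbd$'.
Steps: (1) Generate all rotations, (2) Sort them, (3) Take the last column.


Rotations (sorted):
  0: $ddcbbd -> last char: d
  1: bbd$ddc -> last char: c
  2: bd$ddcb -> last char: b
  3: cbbd$dd -> last char: d
  4: d$ddcbb -> last char: b
  5: dcbbd$d -> last char: d
  6: ddcbbd$ -> last char: $


BWT = dcbdbd$


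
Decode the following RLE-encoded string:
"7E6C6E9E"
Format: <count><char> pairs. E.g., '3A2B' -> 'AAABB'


Expanding each <count><char> pair:
  7E -> 'EEEEEEE'
  6C -> 'CCCCCC'
  6E -> 'EEEEEE'
  9E -> 'EEEEEEEEE'

Decoded = EEEEEEECCCCCCEEEEEEEEEEEEEEE


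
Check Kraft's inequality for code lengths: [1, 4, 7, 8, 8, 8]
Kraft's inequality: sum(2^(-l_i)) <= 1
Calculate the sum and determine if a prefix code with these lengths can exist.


Sum = 2^(-1) + 2^(-4) + 2^(-7) + 2^(-8) + 2^(-8) + 2^(-8)
    = 0.5 + 0.0625 + 0.0078125 + 0.00390625 + 0.00390625 + 0.00390625
    = 149/256 = 0.58203125
Since 0.58203125 <= 1, Kraft's inequality IS satisfied.
A prefix code with these lengths CAN exist.

Kraft sum = 0.58203125. Satisfied.


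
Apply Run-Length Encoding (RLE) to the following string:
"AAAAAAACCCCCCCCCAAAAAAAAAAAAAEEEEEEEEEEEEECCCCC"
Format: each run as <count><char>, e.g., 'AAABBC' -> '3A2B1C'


Scanning runs left to right:
  i=0: run of 'A' x 7 -> '7A'
  i=7: run of 'C' x 9 -> '9C'
  i=16: run of 'A' x 13 -> '13A'
  i=29: run of 'E' x 13 -> '13E'
  i=42: run of 'C' x 5 -> '5C'

RLE = 7A9C13A13E5C


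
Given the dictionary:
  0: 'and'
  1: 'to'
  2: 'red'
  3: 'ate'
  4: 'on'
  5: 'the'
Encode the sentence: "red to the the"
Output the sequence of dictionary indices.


Look up each word in the dictionary:
  'red' -> 2
  'to' -> 1
  'the' -> 5
  'the' -> 5

Encoded: [2, 1, 5, 5]


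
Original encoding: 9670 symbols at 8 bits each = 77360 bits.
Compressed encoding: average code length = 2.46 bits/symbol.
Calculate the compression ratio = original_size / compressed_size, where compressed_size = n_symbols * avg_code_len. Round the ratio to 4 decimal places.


original_size = n_symbols * orig_bits = 9670 * 8 = 77360 bits
compressed_size = n_symbols * avg_code_len = 9670 * 2.46 = 23788.2 bits
ratio = original_size / compressed_size = 77360 / 23788.2 = 3.252

Compression ratio = 3.252


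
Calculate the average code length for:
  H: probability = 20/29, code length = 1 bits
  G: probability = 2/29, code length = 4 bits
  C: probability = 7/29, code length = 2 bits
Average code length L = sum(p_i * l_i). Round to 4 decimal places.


Weighted contributions p_i * l_i:
  H: (20/29) * 1 = 20/29
  G: (2/29) * 4 = 8/29
  C: (7/29) * 2 = 14/29
Sum = (20 + 8 + 14)/29 = 42/29

L = 42/29 = 1.4483 bits/symbol


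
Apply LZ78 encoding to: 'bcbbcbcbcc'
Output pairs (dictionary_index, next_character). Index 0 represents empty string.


LZ78 encoding steps:
Dictionary: {0: ''}
Step 1: w='' (idx 0), next='b' -> output (0, 'b'), add 'b' as idx 1
Step 2: w='' (idx 0), next='c' -> output (0, 'c'), add 'c' as idx 2
Step 3: w='b' (idx 1), next='b' -> output (1, 'b'), add 'bb' as idx 3
Step 4: w='c' (idx 2), next='b' -> output (2, 'b'), add 'cb' as idx 4
Step 5: w='cb' (idx 4), next='c' -> output (4, 'c'), add 'cbc' as idx 5
Step 6: w='c' (idx 2), end of input -> output (2, '')


Encoded: [(0, 'b'), (0, 'c'), (1, 'b'), (2, 'b'), (4, 'c'), (2, '')]


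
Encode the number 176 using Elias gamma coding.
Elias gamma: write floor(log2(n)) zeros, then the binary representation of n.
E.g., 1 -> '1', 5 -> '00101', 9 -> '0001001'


num_bits = floor(log2(176)) + 1 = 8
leading_zeros = num_bits - 1 = 7
binary(176) = 10110000

Elias gamma(176) = '0000000' + '10110000' = 000000010110000 (15 bits)


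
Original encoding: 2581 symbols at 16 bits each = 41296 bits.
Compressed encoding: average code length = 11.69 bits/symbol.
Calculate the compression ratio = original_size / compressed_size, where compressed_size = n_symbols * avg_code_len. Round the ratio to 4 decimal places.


original_size = n_symbols * orig_bits = 2581 * 16 = 41296 bits
compressed_size = n_symbols * avg_code_len = 2581 * 11.69 = 30171.89 bits
ratio = original_size / compressed_size = 41296 / 30171.89 = 1.3687

Compression ratio = 1.3687


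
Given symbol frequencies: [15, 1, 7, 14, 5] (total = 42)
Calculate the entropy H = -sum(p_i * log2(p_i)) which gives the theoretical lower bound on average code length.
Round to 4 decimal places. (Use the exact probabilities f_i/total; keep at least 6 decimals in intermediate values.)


Per-symbol terms -p_i * log2(p_i) with p_i = f_i/42:
  p = 15/42 = 0.357143: log2(p) = -1.485427, -p*log2(p) = 0.530510
  p = 1/42 = 0.023810: log2(p) = -5.392317, -p*log2(p) = 0.128389
  p = 7/42 = 0.166667: log2(p) = -2.584963, -p*log2(p) = 0.430827
  p = 14/42 = 0.333333: log2(p) = -1.584963, -p*log2(p) = 0.528321
  p = 5/42 = 0.119048: log2(p) = -3.070389, -p*log2(p) = 0.365523
H = 0.530510 + 0.128389 + 0.430827 + 0.528321 + 0.365523 = 1.983570

H = 1.9836 bits/symbol


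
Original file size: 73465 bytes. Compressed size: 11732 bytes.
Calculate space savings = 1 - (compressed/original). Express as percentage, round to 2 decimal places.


ratio = compressed/original = 11732/73465 = 0.159695
savings = 1 - ratio = 1 - 0.159695 = 0.840305
as a percentage: 0.840305 * 100 = 84.03%

Space savings = 1 - 11732/73465 = 84.03%


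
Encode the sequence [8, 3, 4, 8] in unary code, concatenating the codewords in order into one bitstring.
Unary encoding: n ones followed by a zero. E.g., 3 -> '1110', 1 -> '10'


Encode each number as n ones followed by a terminating 0:
  8 -> 111111110 (9 bits)
  3 -> 1110 (4 bits)
  4 -> 11110 (5 bits)
  8 -> 111111110 (9 bits)
Total length = 9 + 4 + 5 + 9 = 27 bits.

Unary([8, 3, 4, 8]) = 111111110111011110111111110 (27 bits)


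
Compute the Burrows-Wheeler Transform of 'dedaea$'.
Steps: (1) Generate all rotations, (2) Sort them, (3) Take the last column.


Rotations (sorted):
  0: $dedaea -> last char: a
  1: a$dedae -> last char: e
  2: aea$ded -> last char: d
  3: daea$de -> last char: e
  4: dedaea$ -> last char: $
  5: ea$deda -> last char: a
  6: edaea$d -> last char: d


BWT = aede$ad


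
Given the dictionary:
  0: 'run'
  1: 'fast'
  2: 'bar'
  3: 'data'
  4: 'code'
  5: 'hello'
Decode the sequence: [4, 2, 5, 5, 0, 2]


Look up each index in the dictionary:
  4 -> 'code'
  2 -> 'bar'
  5 -> 'hello'
  5 -> 'hello'
  0 -> 'run'
  2 -> 'bar'

Decoded: "code bar hello hello run bar"


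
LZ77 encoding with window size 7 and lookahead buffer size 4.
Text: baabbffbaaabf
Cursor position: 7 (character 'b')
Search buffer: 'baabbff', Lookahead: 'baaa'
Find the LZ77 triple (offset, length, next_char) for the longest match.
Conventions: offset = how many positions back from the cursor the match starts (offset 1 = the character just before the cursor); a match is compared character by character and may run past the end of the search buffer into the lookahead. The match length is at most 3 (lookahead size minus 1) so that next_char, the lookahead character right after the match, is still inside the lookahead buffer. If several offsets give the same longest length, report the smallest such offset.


Try each offset into the search buffer:
  offset=1 (pos 6, char 'f'): match length 0
  offset=2 (pos 5, char 'f'): match length 0
  offset=3 (pos 4, char 'b'): match length 1
  offset=4 (pos 3, char 'b'): match length 1
  offset=5 (pos 2, char 'a'): match length 0
  offset=6 (pos 1, char 'a'): match length 0
  offset=7 (pos 0, char 'b'): match length 3
Longest match has length 3 at offset 7.
next_char = character at position 7 + 3 = 10 -> 'a'

Best match: offset=7, length=3 (matching 'baa' starting at position 0)
LZ77 triple: (7, 3, 'a')


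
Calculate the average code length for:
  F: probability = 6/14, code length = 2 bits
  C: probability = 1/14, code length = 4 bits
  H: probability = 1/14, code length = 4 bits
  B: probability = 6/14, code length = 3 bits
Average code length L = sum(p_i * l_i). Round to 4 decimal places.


Weighted contributions p_i * l_i:
  F: (6/14) * 2 = 12/14
  C: (1/14) * 4 = 4/14
  H: (1/14) * 4 = 4/14
  B: (6/14) * 3 = 18/14
Sum = (12 + 4 + 4 + 18)/14 = 38/14

L = 38/14 = 2.7143 bits/symbol


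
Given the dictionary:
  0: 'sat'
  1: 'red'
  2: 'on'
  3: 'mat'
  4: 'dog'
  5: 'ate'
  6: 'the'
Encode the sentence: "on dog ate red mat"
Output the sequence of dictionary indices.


Look up each word in the dictionary:
  'on' -> 2
  'dog' -> 4
  'ate' -> 5
  'red' -> 1
  'mat' -> 3

Encoded: [2, 4, 5, 1, 3]


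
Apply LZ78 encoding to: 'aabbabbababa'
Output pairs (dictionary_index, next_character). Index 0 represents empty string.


LZ78 encoding steps:
Dictionary: {0: ''}
Step 1: w='' (idx 0), next='a' -> output (0, 'a'), add 'a' as idx 1
Step 2: w='a' (idx 1), next='b' -> output (1, 'b'), add 'ab' as idx 2
Step 3: w='' (idx 0), next='b' -> output (0, 'b'), add 'b' as idx 3
Step 4: w='ab' (idx 2), next='b' -> output (2, 'b'), add 'abb' as idx 4
Step 5: w='ab' (idx 2), next='a' -> output (2, 'a'), add 'aba' as idx 5
Step 6: w='b' (idx 3), next='a' -> output (3, 'a'), add 'ba' as idx 6


Encoded: [(0, 'a'), (1, 'b'), (0, 'b'), (2, 'b'), (2, 'a'), (3, 'a')]


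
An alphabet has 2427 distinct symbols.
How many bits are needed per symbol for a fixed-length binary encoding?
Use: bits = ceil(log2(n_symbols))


log2(2427) = 11.245
Bracket: 2^11 = 2048 < 2427 <= 2^12 = 4096
So ceil(log2(2427)) = 12

bits = ceil(log2(2427)) = ceil(11.245) = 12 bits


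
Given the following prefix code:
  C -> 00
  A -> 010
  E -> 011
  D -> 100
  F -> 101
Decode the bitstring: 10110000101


Decoding step by step:
Bits 101 -> F
Bits 100 -> D
Bits 00 -> C
Bits 101 -> F


Decoded message: FDCF


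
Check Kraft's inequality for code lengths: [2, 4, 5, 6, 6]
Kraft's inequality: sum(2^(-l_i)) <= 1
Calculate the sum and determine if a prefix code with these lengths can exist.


Sum = 2^(-2) + 2^(-4) + 2^(-5) + 2^(-6) + 2^(-6)
    = 0.25 + 0.0625 + 0.03125 + 0.015625 + 0.015625
    = 24/64 = 0.375
Since 0.375 <= 1, Kraft's inequality IS satisfied.
A prefix code with these lengths CAN exist.

Kraft sum = 0.375. Satisfied.


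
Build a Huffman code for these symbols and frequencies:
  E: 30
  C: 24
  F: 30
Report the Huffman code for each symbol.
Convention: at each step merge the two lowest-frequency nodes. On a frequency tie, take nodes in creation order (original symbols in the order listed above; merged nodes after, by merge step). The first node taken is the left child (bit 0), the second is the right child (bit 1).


Huffman tree construction:
Step 1: Merge C(24) + E(30) = 54
Step 2: Merge F(30) + (C+E)(54) = 84
Read each symbol's code off the tree from the root (left child = 0, right child = 1).

Codes:
  E: 11 (length 2)
  C: 10 (length 2)
  F: 0 (length 1)
Average code length: 138/84 = 1.6429 bits/symbol


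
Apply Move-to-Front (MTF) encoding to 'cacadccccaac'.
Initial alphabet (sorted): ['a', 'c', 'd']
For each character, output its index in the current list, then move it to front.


MTF encoding:
'c': index 1 in ['a', 'c', 'd'] -> ['c', 'a', 'd']
'a': index 1 in ['c', 'a', 'd'] -> ['a', 'c', 'd']
'c': index 1 in ['a', 'c', 'd'] -> ['c', 'a', 'd']
'a': index 1 in ['c', 'a', 'd'] -> ['a', 'c', 'd']
'd': index 2 in ['a', 'c', 'd'] -> ['d', 'a', 'c']
'c': index 2 in ['d', 'a', 'c'] -> ['c', 'd', 'a']
'c': index 0 in ['c', 'd', 'a'] -> ['c', 'd', 'a']
'c': index 0 in ['c', 'd', 'a'] -> ['c', 'd', 'a']
'c': index 0 in ['c', 'd', 'a'] -> ['c', 'd', 'a']
'a': index 2 in ['c', 'd', 'a'] -> ['a', 'c', 'd']
'a': index 0 in ['a', 'c', 'd'] -> ['a', 'c', 'd']
'c': index 1 in ['a', 'c', 'd'] -> ['c', 'a', 'd']


Output: [1, 1, 1, 1, 2, 2, 0, 0, 0, 2, 0, 1]


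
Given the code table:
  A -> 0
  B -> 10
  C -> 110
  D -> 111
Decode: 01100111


Decoding:
0 -> A
110 -> C
0 -> A
111 -> D


Result: ACAD


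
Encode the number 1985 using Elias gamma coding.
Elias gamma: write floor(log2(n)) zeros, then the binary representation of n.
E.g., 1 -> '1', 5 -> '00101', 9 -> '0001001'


num_bits = floor(log2(1985)) + 1 = 11
leading_zeros = num_bits - 1 = 10
binary(1985) = 11111000001

Elias gamma(1985) = '0000000000' + '11111000001' = 000000000011111000001 (21 bits)


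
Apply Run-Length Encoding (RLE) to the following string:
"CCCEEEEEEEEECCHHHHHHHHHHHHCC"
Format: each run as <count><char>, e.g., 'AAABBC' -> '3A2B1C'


Scanning runs left to right:
  i=0: run of 'C' x 3 -> '3C'
  i=3: run of 'E' x 9 -> '9E'
  i=12: run of 'C' x 2 -> '2C'
  i=14: run of 'H' x 12 -> '12H'
  i=26: run of 'C' x 2 -> '2C'

RLE = 3C9E2C12H2C


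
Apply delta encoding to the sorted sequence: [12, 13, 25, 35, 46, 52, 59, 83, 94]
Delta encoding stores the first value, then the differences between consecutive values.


First value: 12
Deltas:
  13 - 12 = 1
  25 - 13 = 12
  35 - 25 = 10
  46 - 35 = 11
  52 - 46 = 6
  59 - 52 = 7
  83 - 59 = 24
  94 - 83 = 11


Delta encoded: [12, 1, 12, 10, 11, 6, 7, 24, 11]


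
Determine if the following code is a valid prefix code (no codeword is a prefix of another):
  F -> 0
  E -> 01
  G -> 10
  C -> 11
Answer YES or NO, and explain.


Checking each pair (does one codeword prefix another?):
  F='0' vs E='01': prefix -- VIOLATION

NO -- this is NOT a valid prefix code. F (0) is a prefix of E (01).


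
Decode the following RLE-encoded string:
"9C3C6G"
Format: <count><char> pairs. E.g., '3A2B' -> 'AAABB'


Expanding each <count><char> pair:
  9C -> 'CCCCCCCCC'
  3C -> 'CCC'
  6G -> 'GGGGGG'

Decoded = CCCCCCCCCCCCGGGGGG


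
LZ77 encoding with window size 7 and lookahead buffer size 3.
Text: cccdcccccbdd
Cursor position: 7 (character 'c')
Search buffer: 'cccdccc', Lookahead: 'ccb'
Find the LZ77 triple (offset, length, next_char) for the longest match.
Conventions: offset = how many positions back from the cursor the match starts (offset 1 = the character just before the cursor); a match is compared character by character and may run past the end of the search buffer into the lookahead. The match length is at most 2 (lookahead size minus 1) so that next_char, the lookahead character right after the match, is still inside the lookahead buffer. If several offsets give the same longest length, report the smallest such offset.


Try each offset into the search buffer:
  offset=1 (pos 6, char 'c'): match length 2
  offset=2 (pos 5, char 'c'): match length 2
  offset=3 (pos 4, char 'c'): match length 2
  offset=4 (pos 3, char 'd'): match length 0
  offset=5 (pos 2, char 'c'): match length 1
  offset=6 (pos 1, char 'c'): match length 2
  offset=7 (pos 0, char 'c'): match length 2
Longest match has length 2, found at offsets 1, 2, 3, 6, 7; take the smallest, offset 1.
next_char = character at position 7 + 2 = 9 -> 'b'

Best match: offset=1, length=2 (matching 'cc' starting at position 6)
LZ77 triple: (1, 2, 'b')


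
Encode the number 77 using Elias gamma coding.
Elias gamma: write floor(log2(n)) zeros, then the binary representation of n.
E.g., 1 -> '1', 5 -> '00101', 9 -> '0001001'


num_bits = floor(log2(77)) + 1 = 7
leading_zeros = num_bits - 1 = 6
binary(77) = 1001101

Elias gamma(77) = '000000' + '1001101' = 0000001001101 (13 bits)


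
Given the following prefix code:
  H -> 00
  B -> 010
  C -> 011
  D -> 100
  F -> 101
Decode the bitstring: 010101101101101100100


Decoding step by step:
Bits 010 -> B
Bits 101 -> F
Bits 101 -> F
Bits 101 -> F
Bits 101 -> F
Bits 100 -> D
Bits 100 -> D


Decoded message: BFFFFDD


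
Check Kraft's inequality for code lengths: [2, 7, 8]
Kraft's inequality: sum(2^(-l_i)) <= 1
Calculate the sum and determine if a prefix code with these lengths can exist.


Sum = 2^(-2) + 2^(-7) + 2^(-8)
    = 0.25 + 0.0078125 + 0.00390625
    = 67/256 = 0.26171875
Since 0.26171875 <= 1, Kraft's inequality IS satisfied.
A prefix code with these lengths CAN exist.

Kraft sum = 0.26171875. Satisfied.


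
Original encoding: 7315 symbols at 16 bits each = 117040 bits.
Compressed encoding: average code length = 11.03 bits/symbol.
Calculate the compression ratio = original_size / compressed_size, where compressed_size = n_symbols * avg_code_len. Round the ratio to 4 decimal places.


original_size = n_symbols * orig_bits = 7315 * 16 = 117040 bits
compressed_size = n_symbols * avg_code_len = 7315 * 11.03 = 80684.45 bits
ratio = original_size / compressed_size = 117040 / 80684.45 = 1.4506

Compression ratio = 1.4506


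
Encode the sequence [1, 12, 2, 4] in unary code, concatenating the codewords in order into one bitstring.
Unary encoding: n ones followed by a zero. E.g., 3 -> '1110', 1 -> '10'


Encode each number as n ones followed by a terminating 0:
  1 -> 10 (2 bits)
  12 -> 1111111111110 (13 bits)
  2 -> 110 (3 bits)
  4 -> 11110 (5 bits)
Total length = 2 + 13 + 3 + 5 = 23 bits.

Unary([1, 12, 2, 4]) = 10111111111111011011110 (23 bits)


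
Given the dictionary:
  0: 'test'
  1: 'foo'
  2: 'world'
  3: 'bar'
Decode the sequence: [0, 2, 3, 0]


Look up each index in the dictionary:
  0 -> 'test'
  2 -> 'world'
  3 -> 'bar'
  0 -> 'test'

Decoded: "test world bar test"


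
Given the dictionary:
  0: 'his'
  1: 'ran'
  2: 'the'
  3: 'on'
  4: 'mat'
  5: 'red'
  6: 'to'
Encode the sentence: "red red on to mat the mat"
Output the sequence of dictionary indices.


Look up each word in the dictionary:
  'red' -> 5
  'red' -> 5
  'on' -> 3
  'to' -> 6
  'mat' -> 4
  'the' -> 2
  'mat' -> 4

Encoded: [5, 5, 3, 6, 4, 2, 4]


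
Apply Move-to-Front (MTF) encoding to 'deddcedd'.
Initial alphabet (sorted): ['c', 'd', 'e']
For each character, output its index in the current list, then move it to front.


MTF encoding:
'd': index 1 in ['c', 'd', 'e'] -> ['d', 'c', 'e']
'e': index 2 in ['d', 'c', 'e'] -> ['e', 'd', 'c']
'd': index 1 in ['e', 'd', 'c'] -> ['d', 'e', 'c']
'd': index 0 in ['d', 'e', 'c'] -> ['d', 'e', 'c']
'c': index 2 in ['d', 'e', 'c'] -> ['c', 'd', 'e']
'e': index 2 in ['c', 'd', 'e'] -> ['e', 'c', 'd']
'd': index 2 in ['e', 'c', 'd'] -> ['d', 'e', 'c']
'd': index 0 in ['d', 'e', 'c'] -> ['d', 'e', 'c']


Output: [1, 2, 1, 0, 2, 2, 2, 0]


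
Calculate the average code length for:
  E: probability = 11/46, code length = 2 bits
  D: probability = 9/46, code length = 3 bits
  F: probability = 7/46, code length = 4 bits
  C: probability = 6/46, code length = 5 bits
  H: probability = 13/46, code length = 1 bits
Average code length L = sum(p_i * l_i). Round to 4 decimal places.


Weighted contributions p_i * l_i:
  E: (11/46) * 2 = 22/46
  D: (9/46) * 3 = 27/46
  F: (7/46) * 4 = 28/46
  C: (6/46) * 5 = 30/46
  H: (13/46) * 1 = 13/46
Sum = (22 + 27 + 28 + 30 + 13)/46 = 120/46

L = 120/46 = 2.6087 bits/symbol


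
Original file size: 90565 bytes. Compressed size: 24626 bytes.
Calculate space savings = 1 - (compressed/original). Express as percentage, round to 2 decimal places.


ratio = compressed/original = 24626/90565 = 0.271915
savings = 1 - ratio = 1 - 0.271915 = 0.728085
as a percentage: 0.728085 * 100 = 72.81%

Space savings = 1 - 24626/90565 = 72.81%


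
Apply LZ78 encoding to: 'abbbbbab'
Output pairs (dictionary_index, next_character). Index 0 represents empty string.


LZ78 encoding steps:
Dictionary: {0: ''}
Step 1: w='' (idx 0), next='a' -> output (0, 'a'), add 'a' as idx 1
Step 2: w='' (idx 0), next='b' -> output (0, 'b'), add 'b' as idx 2
Step 3: w='b' (idx 2), next='b' -> output (2, 'b'), add 'bb' as idx 3
Step 4: w='bb' (idx 3), next='a' -> output (3, 'a'), add 'bba' as idx 4
Step 5: w='b' (idx 2), end of input -> output (2, '')


Encoded: [(0, 'a'), (0, 'b'), (2, 'b'), (3, 'a'), (2, '')]


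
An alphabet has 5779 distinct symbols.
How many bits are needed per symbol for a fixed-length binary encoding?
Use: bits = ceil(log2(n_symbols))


log2(5779) = 12.4966
Bracket: 2^12 = 4096 < 5779 <= 2^13 = 8192
So ceil(log2(5779)) = 13

bits = ceil(log2(5779)) = ceil(12.4966) = 13 bits


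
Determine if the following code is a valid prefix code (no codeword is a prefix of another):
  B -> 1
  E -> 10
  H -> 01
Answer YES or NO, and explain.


Checking each pair (does one codeword prefix another?):
  B='1' vs E='10': prefix -- VIOLATION

NO -- this is NOT a valid prefix code. B (1) is a prefix of E (10).


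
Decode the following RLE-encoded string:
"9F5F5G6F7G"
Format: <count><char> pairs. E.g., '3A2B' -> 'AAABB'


Expanding each <count><char> pair:
  9F -> 'FFFFFFFFF'
  5F -> 'FFFFF'
  5G -> 'GGGGG'
  6F -> 'FFFFFF'
  7G -> 'GGGGGGG'

Decoded = FFFFFFFFFFFFFFGGGGGFFFFFFGGGGGGG


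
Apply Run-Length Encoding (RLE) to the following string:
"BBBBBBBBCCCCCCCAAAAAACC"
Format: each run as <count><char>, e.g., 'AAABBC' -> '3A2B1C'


Scanning runs left to right:
  i=0: run of 'B' x 8 -> '8B'
  i=8: run of 'C' x 7 -> '7C'
  i=15: run of 'A' x 6 -> '6A'
  i=21: run of 'C' x 2 -> '2C'

RLE = 8B7C6A2C


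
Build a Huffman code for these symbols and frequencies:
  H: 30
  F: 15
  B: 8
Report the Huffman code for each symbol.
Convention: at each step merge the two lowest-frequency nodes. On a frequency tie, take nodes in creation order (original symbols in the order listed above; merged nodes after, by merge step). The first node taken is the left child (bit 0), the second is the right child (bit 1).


Huffman tree construction:
Step 1: Merge B(8) + F(15) = 23
Step 2: Merge (B+F)(23) + H(30) = 53
Read each symbol's code off the tree from the root (left child = 0, right child = 1).

Codes:
  H: 1 (length 1)
  F: 01 (length 2)
  B: 00 (length 2)
Average code length: 76/53 = 1.4340 bits/symbol


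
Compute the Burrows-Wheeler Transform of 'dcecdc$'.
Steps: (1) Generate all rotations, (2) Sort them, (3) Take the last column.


Rotations (sorted):
  0: $dcecdc -> last char: c
  1: c$dcecd -> last char: d
  2: cdc$dce -> last char: e
  3: cecdc$d -> last char: d
  4: dc$dcec -> last char: c
  5: dcecdc$ -> last char: $
  6: ecdc$dc -> last char: c


BWT = cdedc$c


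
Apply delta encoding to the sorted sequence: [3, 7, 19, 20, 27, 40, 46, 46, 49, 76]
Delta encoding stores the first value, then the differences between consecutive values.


First value: 3
Deltas:
  7 - 3 = 4
  19 - 7 = 12
  20 - 19 = 1
  27 - 20 = 7
  40 - 27 = 13
  46 - 40 = 6
  46 - 46 = 0
  49 - 46 = 3
  76 - 49 = 27


Delta encoded: [3, 4, 12, 1, 7, 13, 6, 0, 3, 27]


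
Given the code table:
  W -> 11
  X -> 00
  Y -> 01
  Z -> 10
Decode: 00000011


Decoding:
00 -> X
00 -> X
00 -> X
11 -> W


Result: XXXW


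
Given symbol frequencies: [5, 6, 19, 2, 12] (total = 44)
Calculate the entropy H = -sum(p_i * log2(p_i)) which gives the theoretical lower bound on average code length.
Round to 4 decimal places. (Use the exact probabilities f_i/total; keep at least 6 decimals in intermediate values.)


Per-symbol terms -p_i * log2(p_i) with p_i = f_i/44:
  p = 5/44 = 0.113636: log2(p) = -3.137504, -p*log2(p) = 0.356534
  p = 6/44 = 0.136364: log2(p) = -2.874469, -p*log2(p) = 0.391973
  p = 19/44 = 0.431818: log2(p) = -1.211504, -p*log2(p) = 0.523149
  p = 2/44 = 0.045455: log2(p) = -4.459432, -p*log2(p) = 0.202701
  p = 12/44 = 0.272727: log2(p) = -1.874469, -p*log2(p) = 0.511219
H = 0.356534 + 0.391973 + 0.523149 + 0.202701 + 0.511219 = 1.985576

H = 1.9856 bits/symbol


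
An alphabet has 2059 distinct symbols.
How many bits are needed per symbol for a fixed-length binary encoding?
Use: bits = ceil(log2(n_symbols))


log2(2059) = 11.0077
Bracket: 2^11 = 2048 < 2059 <= 2^12 = 4096
So ceil(log2(2059)) = 12

bits = ceil(log2(2059)) = ceil(11.0077) = 12 bits


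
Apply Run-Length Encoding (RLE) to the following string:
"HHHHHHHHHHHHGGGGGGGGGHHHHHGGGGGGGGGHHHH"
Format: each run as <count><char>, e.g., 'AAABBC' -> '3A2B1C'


Scanning runs left to right:
  i=0: run of 'H' x 12 -> '12H'
  i=12: run of 'G' x 9 -> '9G'
  i=21: run of 'H' x 5 -> '5H'
  i=26: run of 'G' x 9 -> '9G'
  i=35: run of 'H' x 4 -> '4H'

RLE = 12H9G5H9G4H


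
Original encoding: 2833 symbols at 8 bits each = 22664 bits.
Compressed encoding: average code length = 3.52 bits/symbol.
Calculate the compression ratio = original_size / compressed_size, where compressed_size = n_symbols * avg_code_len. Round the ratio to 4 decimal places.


original_size = n_symbols * orig_bits = 2833 * 8 = 22664 bits
compressed_size = n_symbols * avg_code_len = 2833 * 3.52 = 9972.16 bits
ratio = original_size / compressed_size = 22664 / 9972.16 = 2.2727

Compression ratio = 2.2727


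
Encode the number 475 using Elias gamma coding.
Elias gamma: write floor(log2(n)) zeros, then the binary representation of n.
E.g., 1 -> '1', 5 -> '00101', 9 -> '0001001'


num_bits = floor(log2(475)) + 1 = 9
leading_zeros = num_bits - 1 = 8
binary(475) = 111011011

Elias gamma(475) = '00000000' + '111011011' = 00000000111011011 (17 bits)


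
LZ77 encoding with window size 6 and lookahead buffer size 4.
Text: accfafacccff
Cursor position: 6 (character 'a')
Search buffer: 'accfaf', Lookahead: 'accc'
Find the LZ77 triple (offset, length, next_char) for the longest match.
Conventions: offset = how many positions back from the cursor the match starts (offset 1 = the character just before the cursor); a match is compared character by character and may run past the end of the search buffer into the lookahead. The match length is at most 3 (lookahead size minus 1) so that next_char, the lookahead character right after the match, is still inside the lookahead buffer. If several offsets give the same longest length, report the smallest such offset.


Try each offset into the search buffer:
  offset=1 (pos 5, char 'f'): match length 0
  offset=2 (pos 4, char 'a'): match length 1
  offset=3 (pos 3, char 'f'): match length 0
  offset=4 (pos 2, char 'c'): match length 0
  offset=5 (pos 1, char 'c'): match length 0
  offset=6 (pos 0, char 'a'): match length 3
Longest match has length 3 at offset 6.
next_char = character at position 6 + 3 = 9 -> 'c'

Best match: offset=6, length=3 (matching 'acc' starting at position 0)
LZ77 triple: (6, 3, 'c')


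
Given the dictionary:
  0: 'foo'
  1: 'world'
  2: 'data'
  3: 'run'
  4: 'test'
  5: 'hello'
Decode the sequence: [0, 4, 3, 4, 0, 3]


Look up each index in the dictionary:
  0 -> 'foo'
  4 -> 'test'
  3 -> 'run'
  4 -> 'test'
  0 -> 'foo'
  3 -> 'run'

Decoded: "foo test run test foo run"


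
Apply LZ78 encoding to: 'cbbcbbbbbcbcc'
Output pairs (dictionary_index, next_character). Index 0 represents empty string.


LZ78 encoding steps:
Dictionary: {0: ''}
Step 1: w='' (idx 0), next='c' -> output (0, 'c'), add 'c' as idx 1
Step 2: w='' (idx 0), next='b' -> output (0, 'b'), add 'b' as idx 2
Step 3: w='b' (idx 2), next='c' -> output (2, 'c'), add 'bc' as idx 3
Step 4: w='b' (idx 2), next='b' -> output (2, 'b'), add 'bb' as idx 4
Step 5: w='bb' (idx 4), next='b' -> output (4, 'b'), add 'bbb' as idx 5
Step 6: w='c' (idx 1), next='b' -> output (1, 'b'), add 'cb' as idx 6
Step 7: w='c' (idx 1), next='c' -> output (1, 'c'), add 'cc' as idx 7


Encoded: [(0, 'c'), (0, 'b'), (2, 'c'), (2, 'b'), (4, 'b'), (1, 'b'), (1, 'c')]
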